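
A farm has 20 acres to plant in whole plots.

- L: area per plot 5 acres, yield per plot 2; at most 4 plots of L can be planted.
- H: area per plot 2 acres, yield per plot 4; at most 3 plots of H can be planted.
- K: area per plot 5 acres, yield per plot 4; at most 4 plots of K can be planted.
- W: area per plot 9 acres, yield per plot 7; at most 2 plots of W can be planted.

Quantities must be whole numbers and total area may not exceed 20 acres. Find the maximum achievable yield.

23

Take 3×H, 1×K, and 1×W: area 20 ≤ 20, yield 3·4 + 1·4 + 1·7 = 23.
H has the best ratio (4/2) and is taken to its limit of 3; remaining capacity is filled optimally with the others.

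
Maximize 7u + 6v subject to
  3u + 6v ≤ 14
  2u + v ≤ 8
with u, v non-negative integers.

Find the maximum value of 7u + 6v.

Relaxing integrality, the LP optimum is 29.11 at (u,v) = (3.78, 0.444), which is not an integer point.
(u,v)=(4,0): 3·4+6·0=12≤14, 2·4+1·0=8≤8, objective 28.
(u,v)=(3,0): 3·3+6·0=9≤14, 2·3+1·0=6≤8, objective 21.
(u,v)=(2,1): 3·2+6·1=12≤14, 2·2+1·1=5≤8, objective 20.
Maximum is 28 at (u,v)=(4,0).

28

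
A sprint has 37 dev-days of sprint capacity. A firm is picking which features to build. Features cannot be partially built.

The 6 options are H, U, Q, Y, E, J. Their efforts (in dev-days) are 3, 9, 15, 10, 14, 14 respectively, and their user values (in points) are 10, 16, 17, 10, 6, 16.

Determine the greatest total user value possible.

53

This is a 0-1 knapsack instance.
H + U + Q: effort 3 + 9 + 15 = 27 ≤ 37, user value 10 + 16 + 17 = 43.
H + U + Q + Y: effort 3 + 9 + 15 + 10 = 37 ≤ 37, user value 10 + 16 + 17 + 10 = 53.
H + U + Y + J: effort 3 + 9 + 10 + 14 = 36 ≤ 37, user value 10 + 16 + 10 + 16 = 52.
Best is H, U, Q, and Y with total user value 53.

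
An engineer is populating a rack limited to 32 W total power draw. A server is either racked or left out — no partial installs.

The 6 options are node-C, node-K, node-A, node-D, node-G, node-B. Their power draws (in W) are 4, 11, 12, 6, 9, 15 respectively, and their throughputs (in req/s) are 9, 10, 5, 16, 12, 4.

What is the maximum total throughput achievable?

Allowing fractional choices, the relaxed optimum would be about 47.8, but servers are indivisible.
node-K + node-D + node-G: power draw 11 + 6 + 9 = 26 ≤ 32, throughput 10 + 16 + 12 = 38.
node-C + node-K + node-D + node-G: power draw 4 + 11 + 6 + 9 = 30 ≤ 32, throughput 9 + 10 + 16 + 12 = 47.
node-C + node-A + node-D + node-G: power draw 4 + 12 + 6 + 9 = 31 ≤ 32, throughput 9 + 5 + 16 + 12 = 42.
Best is node-C, node-K, node-D, and node-G with total throughput 47.

47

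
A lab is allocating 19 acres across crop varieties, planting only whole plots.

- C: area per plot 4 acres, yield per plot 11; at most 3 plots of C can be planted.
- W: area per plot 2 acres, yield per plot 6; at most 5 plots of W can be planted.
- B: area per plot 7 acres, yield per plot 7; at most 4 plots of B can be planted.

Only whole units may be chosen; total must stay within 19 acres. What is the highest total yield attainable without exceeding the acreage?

52

W has the best ratio (6/2); taking only W gives at most 5×6 = 30 (stopped by the supply cap of 5).
Mixing does better — 2×C and 5×W: area 18 ≤ 19, yield 2·11 + 5·6 = 52.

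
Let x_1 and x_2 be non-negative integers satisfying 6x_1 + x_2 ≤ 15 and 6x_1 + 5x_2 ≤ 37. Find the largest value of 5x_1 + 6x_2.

42

The continuous relaxation peaks at (0, 7.4) with value 44.40; rounding to a feasible lattice point costs some objective.
(x_1,x_2)=(0,7): 6·0+1·7=7≤15, 6·0+5·7=35≤37, objective 42.
(x_1,x_2)=(1,6): 6·1+1·6=12≤15, 6·1+5·6=36≤37, objective 41.
(x_1,x_2)=(0,6): 6·0+1·6=6≤15, 6·0+5·6=30≤37, objective 36.
No feasible integer point exceeds 42.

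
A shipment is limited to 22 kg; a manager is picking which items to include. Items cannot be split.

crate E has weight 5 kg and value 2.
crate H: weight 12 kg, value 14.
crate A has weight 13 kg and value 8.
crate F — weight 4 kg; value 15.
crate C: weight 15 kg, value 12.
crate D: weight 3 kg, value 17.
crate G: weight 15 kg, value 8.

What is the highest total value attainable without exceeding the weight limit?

This is a 0-1 knapsack instance.
Take crate H, crate F, and crate D: weight 12 + 4 + 3 = 19 ≤ 22, value 14 + 15 + 17 = 46.
No other feasible combination does better.

46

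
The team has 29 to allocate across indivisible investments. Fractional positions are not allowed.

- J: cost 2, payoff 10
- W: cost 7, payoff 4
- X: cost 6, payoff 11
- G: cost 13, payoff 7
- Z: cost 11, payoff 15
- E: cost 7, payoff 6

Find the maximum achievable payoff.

42

Allowing fractional choices, the relaxed optimum would be about 43.7, but investments are indivisible.
J + W + X + Z: cost 2 + 7 + 6 + 11 = 26 ≤ 29, payoff 10 + 4 + 11 + 15 = 40.
J + X + Z + E: cost 2 + 6 + 11 + 7 = 26 ≤ 29, payoff 10 + 11 + 15 + 6 = 42.
Best is J, X, Z, and E with total payoff 42.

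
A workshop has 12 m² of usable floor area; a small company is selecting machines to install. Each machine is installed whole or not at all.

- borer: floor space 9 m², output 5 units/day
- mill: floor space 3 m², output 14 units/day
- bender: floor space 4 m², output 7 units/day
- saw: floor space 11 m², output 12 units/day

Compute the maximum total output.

Take mill and bender: floor space 3 + 4 = 7 ≤ 12, output 14 + 7 = 21.
No other feasible combination does better.

21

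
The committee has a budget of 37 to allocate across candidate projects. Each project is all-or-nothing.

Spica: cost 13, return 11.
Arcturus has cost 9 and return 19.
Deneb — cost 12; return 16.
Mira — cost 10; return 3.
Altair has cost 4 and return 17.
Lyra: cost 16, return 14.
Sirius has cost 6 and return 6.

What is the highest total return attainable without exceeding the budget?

Take Arcturus, Deneb, Altair, and Sirius: cost 9 + 12 + 4 + 6 = 31 ≤ 37, return 19 + 16 + 17 + 6 = 58.
No other feasible combination does better.

58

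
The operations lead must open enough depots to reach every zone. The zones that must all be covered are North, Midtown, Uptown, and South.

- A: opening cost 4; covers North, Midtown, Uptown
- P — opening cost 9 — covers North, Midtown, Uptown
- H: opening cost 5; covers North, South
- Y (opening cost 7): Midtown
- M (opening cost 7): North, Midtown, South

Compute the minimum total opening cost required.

9

Choose A and H: together they cover North, Midtown, Uptown, South — every zone.
Total opening cost: 4 + 5 = 9.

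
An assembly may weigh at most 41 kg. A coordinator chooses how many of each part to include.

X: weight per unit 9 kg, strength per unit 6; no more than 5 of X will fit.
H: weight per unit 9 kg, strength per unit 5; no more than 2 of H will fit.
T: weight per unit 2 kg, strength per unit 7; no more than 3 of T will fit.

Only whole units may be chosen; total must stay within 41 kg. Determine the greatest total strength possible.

This is a bounded integer knapsack.
Take 3×X and 3×T: weight 33 ≤ 41, strength 3·6 + 3·7 = 39.
T has the best ratio (7/2) and is taken to its limit of 3; remaining capacity is filled optimally with the others.

39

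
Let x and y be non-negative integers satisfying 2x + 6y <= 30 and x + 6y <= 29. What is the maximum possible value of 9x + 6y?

(x,y)=(15,0): 2·15+6·0=30≤30, 1·15+6·0=15≤29, objective 135.
(x,y)=(14,0): 2·14+6·0=28≤30, 1·14+6·0=14≤29, objective 126.
Maximum is 135 at (x,y)=(15,0).

135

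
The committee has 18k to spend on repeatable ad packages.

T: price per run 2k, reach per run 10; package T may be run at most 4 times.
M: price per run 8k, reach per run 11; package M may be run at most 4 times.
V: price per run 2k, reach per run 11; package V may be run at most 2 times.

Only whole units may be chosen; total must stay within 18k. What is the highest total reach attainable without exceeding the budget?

63

V has the best ratio (11/2); taking only V gives at most 2×11 = 22 (stopped by the supply cap of 2).
Mixing does better — 3×T, 1×M, and 2×V: price 18 ≤ 18, reach 3·10 + 1·11 + 2·11 = 63.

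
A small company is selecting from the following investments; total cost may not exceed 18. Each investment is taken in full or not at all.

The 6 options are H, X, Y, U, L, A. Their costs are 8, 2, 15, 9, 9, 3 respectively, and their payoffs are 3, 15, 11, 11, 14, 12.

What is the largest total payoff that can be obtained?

41

X + U + A: cost 2 + 9 + 3 = 14 ≤ 18, payoff 15 + 11 + 12 = 38.
X + L + A: cost 2 + 9 + 3 = 14 ≤ 18, payoff 15 + 14 + 12 = 41.
Best is X, L, and A with total payoff 41.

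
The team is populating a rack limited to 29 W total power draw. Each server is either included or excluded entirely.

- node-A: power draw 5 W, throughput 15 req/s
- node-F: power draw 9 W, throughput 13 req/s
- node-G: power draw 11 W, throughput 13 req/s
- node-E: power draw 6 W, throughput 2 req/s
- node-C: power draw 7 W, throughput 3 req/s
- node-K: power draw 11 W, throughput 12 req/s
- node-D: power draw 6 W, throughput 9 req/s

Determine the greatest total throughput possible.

Allowing fractional choices, the relaxed optimum would be about 47.6, but servers are indivisible.
node-A + node-F + node-K: power draw 5 + 9 + 11 = 25 ≤ 29, throughput 15 + 13 + 12 = 40.
node-A + node-F + node-G: power draw 5 + 9 + 11 = 25 ≤ 29, throughput 15 + 13 + 13 = 41.
node-A + node-G + node-K: power draw 5 + 11 + 11 = 27 ≤ 29, throughput 15 + 13 + 12 = 40.
Best is node-A, node-F, and node-G with total throughput 41.

41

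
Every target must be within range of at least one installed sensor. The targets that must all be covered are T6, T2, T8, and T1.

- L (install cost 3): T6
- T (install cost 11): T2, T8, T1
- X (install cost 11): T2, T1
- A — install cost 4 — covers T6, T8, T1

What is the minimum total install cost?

Choose L and T: together they cover T6, T2, T8, T1 — every target.
Total install cost: 3 + 11 = 14.

14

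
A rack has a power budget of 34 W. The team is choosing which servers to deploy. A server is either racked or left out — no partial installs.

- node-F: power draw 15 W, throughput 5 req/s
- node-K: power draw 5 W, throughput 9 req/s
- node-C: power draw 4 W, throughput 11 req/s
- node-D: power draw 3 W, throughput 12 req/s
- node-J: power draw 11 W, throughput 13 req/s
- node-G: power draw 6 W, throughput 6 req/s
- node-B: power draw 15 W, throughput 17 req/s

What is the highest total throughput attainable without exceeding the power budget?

55

Allowing fractional choices, the relaxed optimum would be about 57.5, but servers are indivisible.
node-C + node-D + node-J + node-B: power draw 4 + 3 + 11 + 15 = 33 ≤ 34, throughput 11 + 12 + 13 + 17 = 53.
node-K + node-C + node-D + node-G + node-B: power draw 5 + 4 + 3 + 6 + 15 = 33 ≤ 34, throughput 9 + 11 + 12 + 6 + 17 = 55.
Best is node-K, node-C, node-D, node-G, and node-B with total throughput 55.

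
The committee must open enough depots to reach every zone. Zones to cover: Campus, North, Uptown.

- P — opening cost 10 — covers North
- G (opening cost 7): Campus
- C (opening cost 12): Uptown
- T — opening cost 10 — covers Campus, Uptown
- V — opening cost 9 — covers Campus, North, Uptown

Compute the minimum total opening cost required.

9

V alone covers Campus, North, Uptown — every zone.
Total opening cost: 9.
No cover costs less than 9.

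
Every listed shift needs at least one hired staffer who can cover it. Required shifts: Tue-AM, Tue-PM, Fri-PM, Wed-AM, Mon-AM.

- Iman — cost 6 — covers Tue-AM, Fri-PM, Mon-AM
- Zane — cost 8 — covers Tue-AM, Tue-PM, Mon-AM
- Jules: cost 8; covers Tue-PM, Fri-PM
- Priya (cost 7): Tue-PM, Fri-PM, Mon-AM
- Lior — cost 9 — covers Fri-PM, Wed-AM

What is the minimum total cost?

17

Choose Zane and Lior: together they cover Tue-AM, Tue-PM, Fri-PM, Wed-AM, Mon-AM — every shift.
Total cost: 8 + 9 = 17.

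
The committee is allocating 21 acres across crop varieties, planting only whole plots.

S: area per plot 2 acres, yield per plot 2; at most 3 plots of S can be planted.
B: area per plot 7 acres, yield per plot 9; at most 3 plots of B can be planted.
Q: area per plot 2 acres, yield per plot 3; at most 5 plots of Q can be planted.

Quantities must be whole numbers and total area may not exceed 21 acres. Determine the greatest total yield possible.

Take 2×S, 1×B, and 5×Q: area 21 ≤ 21, yield 2·2 + 1·9 + 5·3 = 28.
Q has the best ratio (3/2) and is taken to its limit of 5; remaining capacity is filled optimally with the others.

28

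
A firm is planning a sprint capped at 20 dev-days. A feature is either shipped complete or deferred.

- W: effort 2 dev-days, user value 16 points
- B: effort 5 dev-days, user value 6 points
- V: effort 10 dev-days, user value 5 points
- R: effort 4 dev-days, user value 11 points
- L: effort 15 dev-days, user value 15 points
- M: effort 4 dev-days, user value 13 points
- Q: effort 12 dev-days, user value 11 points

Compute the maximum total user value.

This is an integer program with binary decision variables.
Take W, B, R, and M: effort 2 + 5 + 4 + 4 = 15 ≤ 20, user value 16 + 6 + 11 + 13 = 46.
No other feasible combination does better.

46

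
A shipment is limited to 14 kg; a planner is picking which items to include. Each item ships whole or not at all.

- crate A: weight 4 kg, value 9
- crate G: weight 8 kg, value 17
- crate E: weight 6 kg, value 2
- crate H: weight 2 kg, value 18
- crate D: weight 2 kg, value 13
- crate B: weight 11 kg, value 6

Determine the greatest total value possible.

48

crate G + crate H + crate D: weight 8 + 2 + 2 = 12 ≤ 14, value 17 + 18 + 13 = 48.
crate A + crate G + crate H: weight 4 + 8 + 2 = 14 ≤ 14, value 9 + 17 + 18 = 44.
crate A + crate E + crate H + crate D: weight 4 + 6 + 2 + 2 = 14 ≤ 14, value 9 + 2 + 18 + 13 = 42.
Best is crate G, crate H, and crate D with total value 48.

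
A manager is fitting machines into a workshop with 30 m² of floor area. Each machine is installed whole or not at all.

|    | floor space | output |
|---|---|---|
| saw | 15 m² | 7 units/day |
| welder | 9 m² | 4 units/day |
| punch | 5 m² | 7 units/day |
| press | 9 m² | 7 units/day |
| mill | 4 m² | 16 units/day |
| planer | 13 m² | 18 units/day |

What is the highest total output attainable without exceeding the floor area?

Treat it as a binary knapsack problem.
Allowing fractional choices, the relaxed optimum would be about 47.2, but machines are indivisible.
press + mill + planer: floor space 9 + 4 + 13 = 26 ≤ 30, output 7 + 16 + 18 = 41.
punch + mill + planer: floor space 5 + 4 + 13 = 22 ≤ 30, output 7 + 16 + 18 = 41.
welder + mill + planer: floor space 9 + 4 + 13 = 26 ≤ 30, output 4 + 16 + 18 = 38.
The maximum output is 41; one optimal choice is punch, mill, and planer.

41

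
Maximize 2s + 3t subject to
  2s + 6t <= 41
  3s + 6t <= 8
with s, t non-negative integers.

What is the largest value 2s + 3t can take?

Relaxing integrality, the LP optimum is 5.33 at (s,t) = (2.67, 0), which is not an integer point.
(s,t)=(2,0): 2·2+6·0=4≤41, 3·2+6·0=6≤8, objective 4.
(s,t)=(1,0): 2·1+6·0=2≤41, 3·1+6·0=3≤8, objective 2.
The best lattice point is (2,0), giving 4.

4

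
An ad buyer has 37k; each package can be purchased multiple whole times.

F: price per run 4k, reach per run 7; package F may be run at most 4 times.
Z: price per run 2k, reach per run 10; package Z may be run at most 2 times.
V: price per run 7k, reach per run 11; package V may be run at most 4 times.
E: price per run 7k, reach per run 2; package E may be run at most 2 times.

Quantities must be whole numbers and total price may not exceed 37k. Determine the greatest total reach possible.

Z has the best ratio (10/2); taking only Z gives at most 2×10 = 20 (stopped by the supply cap of 2).
Mixing does better — 3×F, 2×Z, and 3×V: price 37 ≤ 37, reach 3·7 + 2·10 + 3·11 = 74.

74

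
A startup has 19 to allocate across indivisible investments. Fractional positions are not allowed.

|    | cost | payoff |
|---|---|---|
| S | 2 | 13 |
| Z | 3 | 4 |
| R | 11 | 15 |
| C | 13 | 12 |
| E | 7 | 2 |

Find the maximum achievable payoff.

32

Take S, Z, and R: cost 2 + 3 + 11 = 16 ≤ 19, payoff 13 + 4 + 15 = 32.
No other feasible combination does better.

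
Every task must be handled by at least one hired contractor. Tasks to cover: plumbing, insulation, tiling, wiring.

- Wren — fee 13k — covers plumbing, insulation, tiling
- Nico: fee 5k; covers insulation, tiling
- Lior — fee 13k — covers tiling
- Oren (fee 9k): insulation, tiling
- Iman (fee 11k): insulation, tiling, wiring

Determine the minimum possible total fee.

The greedy cost-per-new-task heuristic would pick Nico, Iman, and Wren for 29, but a cheaper cover exists.
Choose Wren and Iman: together they cover plumbing, insulation, tiling, wiring — every task.
Total fee: 13 + 11 = 24.
No cover costs less than 24.

24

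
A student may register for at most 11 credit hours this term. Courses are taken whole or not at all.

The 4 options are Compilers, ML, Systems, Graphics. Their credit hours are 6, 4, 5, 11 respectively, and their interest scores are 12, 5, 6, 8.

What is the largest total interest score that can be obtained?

Take Compilers and Systems: credit hours 6 + 5 = 11 ≤ 11, interest score 12 + 6 = 18.
No other feasible combination does better.

18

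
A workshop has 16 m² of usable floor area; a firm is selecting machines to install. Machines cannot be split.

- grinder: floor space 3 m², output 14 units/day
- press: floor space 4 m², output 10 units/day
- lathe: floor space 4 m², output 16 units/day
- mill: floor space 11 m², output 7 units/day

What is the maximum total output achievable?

40

Allowing fractional choices, the relaxed optimum would be about 43.2, but machines are indivisible.
grinder + press + lathe: floor space 3 + 4 + 4 = 11 ≤ 16, output 14 + 10 + 16 = 40.
grinder + lathe: floor space 3 + 4 = 7 ≤ 16, output 14 + 16 = 30.
press + lathe: floor space 4 + 4 = 8 ≤ 16, output 10 + 16 = 26.
Best is grinder, press, and lathe with total output 40.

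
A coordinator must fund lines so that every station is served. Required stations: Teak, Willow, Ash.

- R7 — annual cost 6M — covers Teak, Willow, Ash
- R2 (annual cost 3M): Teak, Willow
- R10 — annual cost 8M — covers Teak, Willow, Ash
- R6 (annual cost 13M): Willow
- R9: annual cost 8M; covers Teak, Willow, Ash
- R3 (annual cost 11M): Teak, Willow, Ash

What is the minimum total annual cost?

The greedy cost-per-new-station heuristic would pick R2 and R7 for 9, but a cheaper cover exists.
R7 alone covers Teak, Willow, Ash — every station.
Total annual cost: 6.
No cover costs less than 6.

6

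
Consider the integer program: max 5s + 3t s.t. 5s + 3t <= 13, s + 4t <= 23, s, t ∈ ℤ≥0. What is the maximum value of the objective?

13

(s,t)=(2,1): 5·2+3·1=13≤13, 1·2+4·1=6≤23, objective 13.
(s,t)=(1,2): 5·1+3·2=11≤13, 1·1+4·2=9≤23, objective 11.
(s,t)=(2,0): 5·2+3·0=10≤13, 1·2+4·0=2≤23, objective 10.
No feasible integer point exceeds 13.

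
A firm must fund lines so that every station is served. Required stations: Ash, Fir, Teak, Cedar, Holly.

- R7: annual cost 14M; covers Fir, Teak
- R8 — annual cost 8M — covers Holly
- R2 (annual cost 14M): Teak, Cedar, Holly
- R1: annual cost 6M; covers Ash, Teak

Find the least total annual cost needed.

This is an integer covering problem.
Choose R7, R2, and R1: together they cover Ash, Fir, Teak, Cedar, Holly — every station.
Total annual cost: 14 + 14 + 6 = 34.

34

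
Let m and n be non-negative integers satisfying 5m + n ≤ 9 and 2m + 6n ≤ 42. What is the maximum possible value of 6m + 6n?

42

The continuous relaxation peaks at (0.429, 6.86) with value 43.71; rounding to a feasible lattice point costs some objective.
(m,n)=(0,7): 5·0+1·7=7≤9, 2·0+6·7=42≤42, objective 42.
(m,n)=(0,6): 5·0+1·6=6≤9, 2·0+6·6=36≤42, objective 36.
No feasible integer point exceeds 42.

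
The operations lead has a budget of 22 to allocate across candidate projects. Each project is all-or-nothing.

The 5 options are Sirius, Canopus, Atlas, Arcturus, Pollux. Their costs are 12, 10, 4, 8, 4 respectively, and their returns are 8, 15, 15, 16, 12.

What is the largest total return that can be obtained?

This is an integer program with binary decision variables.
Canopus + Atlas + Arcturus: cost 10 + 4 + 8 = 22 ≤ 22, return 15 + 15 + 16 = 46.
Atlas + Arcturus + Pollux: cost 4 + 8 + 4 = 16 ≤ 22, return 15 + 16 + 12 = 43.
Best is Canopus, Atlas, and Arcturus with total return 46.

46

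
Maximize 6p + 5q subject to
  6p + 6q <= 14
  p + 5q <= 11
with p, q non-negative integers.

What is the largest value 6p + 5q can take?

12

The continuous relaxation peaks at (2.33, 0) with value 14.00; rounding to a feasible lattice point costs some objective.
(p,q)=(2,0): 6·2+6·0=12≤14, 1·2+5·0=2≤11, objective 12.
(p,q)=(1,1): 6·1+6·1=12≤14, 1·1+5·1=6≤11, objective 11.
(p,q)=(1,0): 6·1+6·0=6≤14, 1·1+5·0=1≤11, objective 6.
The best lattice point is (2,0), giving 12.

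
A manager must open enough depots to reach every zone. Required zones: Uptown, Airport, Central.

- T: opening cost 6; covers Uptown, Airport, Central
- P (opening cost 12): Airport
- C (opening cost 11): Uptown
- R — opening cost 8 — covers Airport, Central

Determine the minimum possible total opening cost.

T alone covers Uptown, Airport, Central — every zone.
Total opening cost: 6.

6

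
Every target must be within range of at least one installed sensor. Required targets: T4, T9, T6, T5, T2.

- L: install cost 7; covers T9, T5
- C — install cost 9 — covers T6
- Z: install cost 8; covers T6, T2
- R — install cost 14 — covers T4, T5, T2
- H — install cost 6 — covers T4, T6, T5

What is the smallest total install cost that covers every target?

21

Choose L, Z, and H: together they cover T4, T9, T6, T5, T2 — every target.
Total install cost: 7 + 8 + 6 = 21.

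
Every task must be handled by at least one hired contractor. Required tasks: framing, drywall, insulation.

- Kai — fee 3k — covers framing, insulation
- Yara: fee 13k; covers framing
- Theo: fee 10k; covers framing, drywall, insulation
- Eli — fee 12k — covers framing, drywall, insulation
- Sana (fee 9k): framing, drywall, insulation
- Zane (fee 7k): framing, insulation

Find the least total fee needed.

Sana alone covers framing, drywall, insulation — every task.
Total fee: 9.

9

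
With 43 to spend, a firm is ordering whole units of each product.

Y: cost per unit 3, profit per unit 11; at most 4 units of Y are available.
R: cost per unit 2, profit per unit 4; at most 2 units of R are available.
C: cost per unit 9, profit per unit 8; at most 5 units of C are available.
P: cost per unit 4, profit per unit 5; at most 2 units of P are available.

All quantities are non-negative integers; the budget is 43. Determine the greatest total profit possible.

Y has the best ratio (11/3); taking only Y gives at most 4×11 = 44 (stopped by the supply cap of 4).
Mixing does better — 4×Y, 2×R, 2×C, and 2×P: cost 42 ≤ 43, profit 4·11 + 2·4 + 2·8 + 2·5 = 78.

78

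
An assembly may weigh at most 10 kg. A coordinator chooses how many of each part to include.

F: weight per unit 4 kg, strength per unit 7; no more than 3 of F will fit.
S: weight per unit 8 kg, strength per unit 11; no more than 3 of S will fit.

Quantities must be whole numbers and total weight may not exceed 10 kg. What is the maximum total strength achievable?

14

F has the best ratio (7/4); taking only F gives at most 2×7 = 14 (stopped by the weight limit).
Optimal: 2×F: weight 8 ≤ 10, strength 2·7 = 14.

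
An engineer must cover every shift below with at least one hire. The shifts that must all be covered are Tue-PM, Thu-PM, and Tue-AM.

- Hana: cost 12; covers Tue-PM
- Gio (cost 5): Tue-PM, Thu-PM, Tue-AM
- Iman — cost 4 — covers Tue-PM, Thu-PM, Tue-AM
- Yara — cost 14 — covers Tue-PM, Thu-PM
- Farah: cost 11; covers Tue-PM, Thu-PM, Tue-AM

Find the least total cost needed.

4

This is a weighted set-cover instance.
Iman alone covers Tue-PM, Thu-PM, Tue-AM — every shift.
Total cost: 4.
No cover costs less than 4.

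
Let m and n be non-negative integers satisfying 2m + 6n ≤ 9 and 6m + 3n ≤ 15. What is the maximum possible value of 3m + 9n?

12

(m,n)=(1,1) is feasible, giving 12.
(m,n)=(0,1) is feasible, giving 9.
(m,n)=(2,0) is feasible, giving 6.
Maximum is 12 at (m,n)=(1,1).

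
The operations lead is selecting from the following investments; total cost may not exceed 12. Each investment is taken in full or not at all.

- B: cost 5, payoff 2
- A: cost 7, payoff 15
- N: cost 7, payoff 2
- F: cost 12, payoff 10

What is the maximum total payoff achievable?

Treat it as a binary knapsack problem.
A: cost 7 ≤ 12, payoff 15.
B + A: cost 5 + 7 = 12 ≤ 12, payoff 2 + 15 = 17.
Best is B and A with total payoff 17.

17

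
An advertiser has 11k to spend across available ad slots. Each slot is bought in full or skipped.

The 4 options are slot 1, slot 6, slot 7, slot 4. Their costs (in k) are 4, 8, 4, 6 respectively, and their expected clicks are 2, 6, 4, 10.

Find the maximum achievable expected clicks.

14

Allowing fractional choices, the relaxed optimum would be about 14.8, but ad slots are indivisible.
slot 1 + slot 4: cost 4 + 6 = 10 ≤ 11, expected clicks 2 + 10 = 12.
slot 7 + slot 4: cost 4 + 6 = 10 ≤ 11, expected clicks 4 + 10 = 14.
Best is slot 7 and slot 4 with total expected clicks 14.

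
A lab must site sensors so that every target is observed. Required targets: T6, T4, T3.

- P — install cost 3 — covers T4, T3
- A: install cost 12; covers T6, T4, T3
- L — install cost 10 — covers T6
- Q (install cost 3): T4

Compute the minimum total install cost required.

The greedy cost-per-new-target heuristic would pick P and L for 13, but a cheaper cover exists.
A alone covers T6, T4, T3 — every target.
Total install cost: 12.
No cover costs less than 12.

12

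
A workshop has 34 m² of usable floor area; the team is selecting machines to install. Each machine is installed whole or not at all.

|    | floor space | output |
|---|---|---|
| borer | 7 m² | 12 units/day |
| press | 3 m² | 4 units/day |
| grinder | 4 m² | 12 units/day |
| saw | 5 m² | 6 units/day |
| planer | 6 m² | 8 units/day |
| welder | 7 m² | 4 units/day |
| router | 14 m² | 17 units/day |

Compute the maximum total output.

53

Take borer, press, grinder, planer, and router: floor space 7 + 3 + 4 + 6 + 14 = 34 ≤ 34, output 12 + 4 + 12 + 8 + 17 = 53.
No other feasible combination does better.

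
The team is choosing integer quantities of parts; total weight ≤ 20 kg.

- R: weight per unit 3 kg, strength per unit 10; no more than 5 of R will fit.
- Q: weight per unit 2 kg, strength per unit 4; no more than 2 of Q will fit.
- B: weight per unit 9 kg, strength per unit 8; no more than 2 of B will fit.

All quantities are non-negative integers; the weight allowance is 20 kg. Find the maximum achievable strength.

58

5×R and 2×Q: weight 19 ≤ 20, strength 5·10 + 2·4 = 58.
5×R and 1×Q: weight 17 ≤ 20, strength 5·10 + 1·4 = 54.
Best is 58.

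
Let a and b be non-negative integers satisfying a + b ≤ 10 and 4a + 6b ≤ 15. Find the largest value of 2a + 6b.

(a,b)=(0,2) is feasible, giving 12.
(a,b)=(1,1) is feasible, giving 8.
(a,b)=(0,1) is feasible, giving 6.
No feasible integer point exceeds 12.

12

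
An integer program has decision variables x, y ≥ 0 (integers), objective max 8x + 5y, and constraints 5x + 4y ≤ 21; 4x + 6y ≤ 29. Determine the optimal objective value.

(x,y)=(4,0) is feasible, giving 32.
(x,y)=(3,1) is feasible, giving 29.
(x,y)=(3,0) is feasible, giving 24.
The best lattice point is (4,0), giving 32.

32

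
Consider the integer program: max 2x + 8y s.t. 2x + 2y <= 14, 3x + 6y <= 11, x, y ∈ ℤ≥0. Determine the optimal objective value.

The continuous relaxation peaks at (0, 1.83) with value 14.67; rounding to a feasible lattice point costs some objective.
(x,y)=(1,1): 2·1+2·1=4≤14, 3·1+6·1=9≤11, objective 10.
(x,y)=(0,1): 2·0+2·1=2≤14, 3·0+6·1=6≤11, objective 8.
(x,y)=(2,0): 2·2+2·0=4≤14, 3·2+6·0=6≤11, objective 4.
Maximum is 10 at (x,y)=(1,1).

10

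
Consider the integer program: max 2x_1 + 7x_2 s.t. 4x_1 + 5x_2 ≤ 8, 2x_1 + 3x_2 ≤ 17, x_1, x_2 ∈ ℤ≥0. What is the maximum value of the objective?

7

Relaxing integrality, the LP optimum is 11.20 at (x_1,x_2) = (0, 1.6), which is not an integer point.
(x_1,x_2)=(0,1): 4·0+5·1=5≤8, 2·0+3·1=3≤17, objective 7.
(x_1,x_2)=(1,0): 4·1+5·0=4≤8, 2·1+3·0=2≤17, objective 2.
(x_1,x_2)=(0,0): 4·0+5·0=0≤8, 2·0+3·0=0≤17, objective 0.
No feasible integer point exceeds 7.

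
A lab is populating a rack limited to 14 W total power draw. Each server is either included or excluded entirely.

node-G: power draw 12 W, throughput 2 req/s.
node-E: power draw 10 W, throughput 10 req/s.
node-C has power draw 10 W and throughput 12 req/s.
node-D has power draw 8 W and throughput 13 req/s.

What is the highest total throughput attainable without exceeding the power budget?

Take node-D: power draw 8 ≤ 14, throughput 13.
No other feasible combination does better.

13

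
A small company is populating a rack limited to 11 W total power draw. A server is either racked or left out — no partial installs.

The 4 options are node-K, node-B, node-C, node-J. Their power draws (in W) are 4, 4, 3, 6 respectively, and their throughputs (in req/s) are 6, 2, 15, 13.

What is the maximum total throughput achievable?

node-C + node-J: power draw 3 + 6 = 9 ≤ 11, throughput 15 + 13 = 28.
node-K + node-B + node-C: power draw 4 + 4 + 3 = 11 ≤ 11, throughput 6 + 2 + 15 = 23.
node-K + node-C: power draw 4 + 3 = 7 ≤ 11, throughput 6 + 15 = 21.
Best is node-C and node-J with total throughput 28.

28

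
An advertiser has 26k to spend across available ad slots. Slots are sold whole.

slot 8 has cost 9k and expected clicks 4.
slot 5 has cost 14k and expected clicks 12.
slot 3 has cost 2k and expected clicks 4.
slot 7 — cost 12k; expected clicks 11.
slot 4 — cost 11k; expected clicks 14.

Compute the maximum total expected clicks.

29

Allowing fractional choices, the relaxed optimum would be about 29.9, but ad slots are indivisible.
slot 3 + slot 7 + slot 4: cost 2 + 12 + 11 = 25 ≤ 26, expected clicks 4 + 11 + 14 = 29.
slot 7 + slot 4: cost 12 + 11 = 23 ≤ 26, expected clicks 11 + 14 = 25.
slot 5 + slot 4: cost 14 + 11 = 25 ≤ 26, expected clicks 12 + 14 = 26.
Best is slot 3, slot 7, and slot 4 with total expected clicks 29.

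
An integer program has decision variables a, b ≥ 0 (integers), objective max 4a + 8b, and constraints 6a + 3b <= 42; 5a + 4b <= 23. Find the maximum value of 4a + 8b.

40

Relaxing integrality, the LP optimum is 46.00 at (a,b) = (0, 5.75), which is not an integer point.
(a,b)=(0,5): 6·0+3·5=15≤42, 5·0+4·5=20≤23, objective 40.
(a,b)=(1,4): 6·1+3·4=18≤42, 5·1+4·4=21≤23, objective 36.
(a,b)=(0,4): 6·0+3·4=12≤42, 5·0+4·4=16≤23, objective 32.
Maximum is 40 at (a,b)=(0,5).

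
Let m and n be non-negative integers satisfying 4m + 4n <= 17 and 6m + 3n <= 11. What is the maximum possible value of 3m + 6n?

18

Relaxing integrality, the LP optimum is 22.00 at (m,n) = (0, 3.67), which is not an integer point.
(m,n)=(0,3): 4·0+4·3=12≤17, 6·0+3·3=9≤11, objective 18.
(m,n)=(0,2): 4·0+4·2=8≤17, 6·0+3·2=6≤11, objective 12.
The best lattice point is (0,3), giving 18.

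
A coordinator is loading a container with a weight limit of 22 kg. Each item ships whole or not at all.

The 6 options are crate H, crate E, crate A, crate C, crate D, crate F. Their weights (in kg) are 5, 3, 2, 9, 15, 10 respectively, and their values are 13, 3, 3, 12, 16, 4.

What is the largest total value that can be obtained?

Allowing fractional choices, the relaxed optimum would be about 34.4, but items are indivisible.
crate H + crate A + crate D: weight 5 + 2 + 15 = 22 ≤ 22, value 13 + 3 + 16 = 32.
crate H + crate D: weight 5 + 15 = 20 ≤ 22, value 13 + 16 = 29.
crate H + crate E + crate A + crate C: weight 5 + 3 + 2 + 9 = 19 ≤ 22, value 13 + 3 + 3 + 12 = 31.
Best is crate H, crate A, and crate D with total value 32.

32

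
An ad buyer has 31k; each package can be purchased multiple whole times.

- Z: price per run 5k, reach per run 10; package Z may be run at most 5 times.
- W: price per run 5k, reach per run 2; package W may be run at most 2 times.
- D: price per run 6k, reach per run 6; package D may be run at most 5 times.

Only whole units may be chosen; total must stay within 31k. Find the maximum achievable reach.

5×Z and 1×D: price 31 ≤ 31, reach 5·10 + 1·6 = 56.
5×Z and 1×W: price 30 ≤ 31, reach 5·10 + 1·2 = 52.
Best is 56.

56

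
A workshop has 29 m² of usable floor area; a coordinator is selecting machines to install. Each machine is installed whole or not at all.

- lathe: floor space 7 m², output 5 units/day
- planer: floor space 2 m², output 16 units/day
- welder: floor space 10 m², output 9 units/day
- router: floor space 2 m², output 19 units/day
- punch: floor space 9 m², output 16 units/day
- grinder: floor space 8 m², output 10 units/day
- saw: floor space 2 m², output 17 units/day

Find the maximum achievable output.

78

Allowing fractional choices, the relaxed optimum would be about 83.4, but machines are indivisible.
planer + welder + router + punch + saw: floor space 2 + 10 + 2 + 9 + 2 = 25 ≤ 29, output 16 + 9 + 19 + 16 + 17 = 77.
planer + router + punch + grinder + saw: floor space 2 + 2 + 9 + 8 + 2 = 23 ≤ 29, output 16 + 19 + 16 + 10 + 17 = 78.
Best is planer, router, punch, grinder, and saw with total output 78.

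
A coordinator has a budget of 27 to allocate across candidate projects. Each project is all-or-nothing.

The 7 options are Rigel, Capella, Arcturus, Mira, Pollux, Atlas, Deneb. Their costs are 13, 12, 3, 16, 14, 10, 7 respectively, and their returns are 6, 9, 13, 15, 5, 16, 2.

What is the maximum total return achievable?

Treat it as a binary knapsack problem.
Allowing fractional choices, the relaxed optimum would be about 42.1, but projects are indivisible.
Arcturus + Pollux + Atlas: cost 3 + 14 + 10 = 27 ≤ 27, return 13 + 5 + 16 = 34.
Rigel + Arcturus + Atlas: cost 13 + 3 + 10 = 26 ≤ 27, return 6 + 13 + 16 = 35.
Capella + Arcturus + Atlas: cost 12 + 3 + 10 = 25 ≤ 27, return 9 + 13 + 16 = 38.
Best is Capella, Arcturus, and Atlas with total return 38.

38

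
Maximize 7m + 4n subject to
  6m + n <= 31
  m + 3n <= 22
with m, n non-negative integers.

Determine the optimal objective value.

52

(m,n)=(4,6) is feasible, giving 52.
(m,n)=(4,5) is feasible, giving 48.
(m,n)=(3,6) is feasible, giving 45.
No feasible integer point exceeds 52.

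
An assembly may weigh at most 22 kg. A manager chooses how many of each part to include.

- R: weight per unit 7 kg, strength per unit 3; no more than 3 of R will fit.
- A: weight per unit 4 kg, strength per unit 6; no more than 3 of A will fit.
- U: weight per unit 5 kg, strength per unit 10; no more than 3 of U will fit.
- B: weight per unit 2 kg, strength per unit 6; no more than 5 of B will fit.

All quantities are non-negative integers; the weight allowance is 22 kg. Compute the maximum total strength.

50

B has the best ratio (6/2); taking only B gives at most 5×6 = 30 (stopped by the supply cap of 5).
Mixing does better — 2×U and 5×B: weight 20 ≤ 22, strength 2·10 + 5·6 = 50.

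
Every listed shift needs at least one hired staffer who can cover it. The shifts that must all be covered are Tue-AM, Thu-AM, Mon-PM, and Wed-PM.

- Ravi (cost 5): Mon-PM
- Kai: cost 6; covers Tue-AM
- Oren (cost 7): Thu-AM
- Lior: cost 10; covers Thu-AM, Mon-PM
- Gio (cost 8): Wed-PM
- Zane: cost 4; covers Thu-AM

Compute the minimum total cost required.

This is an integer covering problem.
Choose Ravi, Kai, Gio, and Zane: together they cover Tue-AM, Thu-AM, Mon-PM, Wed-PM — every shift.
Total cost: 5 + 6 + 8 + 4 = 23.
No cover costs less than 23.

23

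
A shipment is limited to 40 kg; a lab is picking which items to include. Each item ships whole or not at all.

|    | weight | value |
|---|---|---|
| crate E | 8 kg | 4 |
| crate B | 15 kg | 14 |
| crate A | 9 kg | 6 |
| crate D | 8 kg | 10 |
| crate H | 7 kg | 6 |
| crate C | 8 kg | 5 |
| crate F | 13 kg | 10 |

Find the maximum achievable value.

Allowing fractional choices, the relaxed optimum would be about 37.7, but items are indivisible.
crate B + crate D + crate H + crate C: weight 15 + 8 + 7 + 8 = 38 ≤ 40, value 14 + 10 + 6 + 5 = 35.
crate B + crate A + crate D + crate C: weight 15 + 9 + 8 + 8 = 40 ≤ 40, value 14 + 6 + 10 + 5 = 35.
crate B + crate A + crate D + crate H: weight 15 + 9 + 8 + 7 = 39 ≤ 40, value 14 + 6 + 10 + 6 = 36.
Best is crate B, crate A, crate D, and crate H with total value 36.

36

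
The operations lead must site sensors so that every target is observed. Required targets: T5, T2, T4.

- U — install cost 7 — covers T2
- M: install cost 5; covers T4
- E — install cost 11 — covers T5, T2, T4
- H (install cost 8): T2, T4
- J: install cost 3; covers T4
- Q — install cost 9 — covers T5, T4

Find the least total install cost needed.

11

The greedy cost-per-new-target heuristic would pick J and E for 14, but a cheaper cover exists.
E alone covers T5, T2, T4 — every target.
Total install cost: 11.
No cover costs less than 11.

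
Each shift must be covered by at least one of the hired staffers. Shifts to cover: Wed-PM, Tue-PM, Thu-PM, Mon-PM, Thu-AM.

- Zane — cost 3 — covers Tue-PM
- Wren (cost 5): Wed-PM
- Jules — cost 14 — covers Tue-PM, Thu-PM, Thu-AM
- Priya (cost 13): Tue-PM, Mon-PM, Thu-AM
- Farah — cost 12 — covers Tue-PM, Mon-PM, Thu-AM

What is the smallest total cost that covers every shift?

31

Choose Wren, Jules, and Farah: together they cover Wed-PM, Tue-PM, Thu-PM, Mon-PM, Thu-AM — every shift.
Total cost: 5 + 14 + 12 = 31.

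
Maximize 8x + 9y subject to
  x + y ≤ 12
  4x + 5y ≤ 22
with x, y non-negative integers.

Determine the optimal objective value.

42

(x,y)=(3,2): 1·3+1·2=5≤12, 4·3+5·2=22≤22, objective 42.
(x,y)=(4,1): 1·4+1·1=5≤12, 4·4+5·1=21≤22, objective 41.
(x,y)=(5,0): 1·5+1·0=5≤12, 4·5+5·0=20≤22, objective 40.
Maximum is 42 at (x,y)=(3,2).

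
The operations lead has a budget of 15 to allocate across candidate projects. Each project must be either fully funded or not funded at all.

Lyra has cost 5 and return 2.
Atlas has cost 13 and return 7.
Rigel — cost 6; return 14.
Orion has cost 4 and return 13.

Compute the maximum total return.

Rigel + Orion: cost 6 + 4 = 10 ≤ 15, return 14 + 13 = 27.
Lyra + Rigel + Orion: cost 5 + 6 + 4 = 15 ≤ 15, return 2 + 14 + 13 = 29.
Lyra + Rigel: cost 5 + 6 = 11 ≤ 15, return 2 + 14 = 16.
Best is Lyra, Rigel, and Orion with total return 29.

29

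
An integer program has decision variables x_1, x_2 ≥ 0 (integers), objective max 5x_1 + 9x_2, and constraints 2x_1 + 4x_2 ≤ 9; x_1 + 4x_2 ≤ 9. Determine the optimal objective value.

20

The continuous relaxation peaks at (4.5, 0) with value 22.50; rounding to a feasible lattice point costs some objective.
(x_1,x_2)=(4,0) is feasible, giving 20.
(x_1,x_2)=(3,0) is feasible, giving 15.
Maximum is 20 at (x_1,x_2)=(4,0).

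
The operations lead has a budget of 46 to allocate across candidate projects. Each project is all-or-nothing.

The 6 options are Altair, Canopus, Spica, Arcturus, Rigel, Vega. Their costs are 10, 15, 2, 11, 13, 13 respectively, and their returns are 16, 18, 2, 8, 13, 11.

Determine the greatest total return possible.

Treat it as a binary knapsack problem.
Allowing fractional choices, the relaxed optimum would be about 54.1, but projects are indivisible.
Altair + Canopus + Rigel: cost 10 + 15 + 13 = 38 ≤ 46, return 16 + 18 + 13 = 47.
Altair + Canopus + Spica + Rigel: cost 10 + 15 + 2 + 13 = 40 ≤ 46, return 16 + 18 + 2 + 13 = 49.
Best is Altair, Canopus, Spica, and Rigel with total return 49.

49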